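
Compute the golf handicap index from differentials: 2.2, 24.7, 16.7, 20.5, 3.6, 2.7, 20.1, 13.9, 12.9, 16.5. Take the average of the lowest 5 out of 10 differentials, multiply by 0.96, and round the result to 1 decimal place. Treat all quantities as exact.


All differentials: 2.2, 24.7, 16.7, 20.5, 3.6, 2.7, 20.1, 13.9, 12.9, 16.5
Sorted: 2.2, 2.7, 3.6, 12.9, 13.9, 16.5, 16.7, 20.1, 20.5, 24.7
Best 5: 2.2, 2.7, 3.6, 12.9, 13.9
Average of best = 35.3 / 5 = 7.06
Raw index = 7.06 * 0.96 = 6.7776
Handicap index = round(6.7776, 1) = 6.8

6.8


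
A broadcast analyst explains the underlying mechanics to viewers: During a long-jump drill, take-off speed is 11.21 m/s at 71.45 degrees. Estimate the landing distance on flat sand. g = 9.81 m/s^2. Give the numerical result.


R = v^2 * sin(2*theta) / g
Convert angle to radians: theta = 71.45 deg = 1.247 rad
sin(2*theta) = sin(2.4941) = 0.6032
R = 11.21^2 * 0.6032 / 9.81
R = 125.6641 * 0.6032 / 9.81 = 7.727 m

7.727 m


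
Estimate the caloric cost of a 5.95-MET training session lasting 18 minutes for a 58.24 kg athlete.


kcal = MET * mass * time_hr
Convert time: 18 min = 0.3 hr
kcal = 5.95 * 58.24 * 0.3
kcal = 103.9584 kcal

103.9584 kcal


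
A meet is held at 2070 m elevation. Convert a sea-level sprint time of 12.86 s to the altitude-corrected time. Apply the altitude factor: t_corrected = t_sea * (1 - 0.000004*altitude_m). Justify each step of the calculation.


Correction factor = 1 - 0.000004 * 2070 = 0.99172
t_corrected = t_sea * factor = 12.86 * 0.99172
t_corrected = 12.7535 s

12.7535 s


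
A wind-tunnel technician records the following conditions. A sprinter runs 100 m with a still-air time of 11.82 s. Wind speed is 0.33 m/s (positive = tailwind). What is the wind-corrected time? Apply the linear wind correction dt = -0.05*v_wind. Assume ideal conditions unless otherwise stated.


dt = -0.05 * v_wind = -0.05 * 0.33 = -0.0165 s
t_corrected = t_still + dt = 11.82 + (-0.0165)
t_corrected = 11.8035 s

11.8035 s


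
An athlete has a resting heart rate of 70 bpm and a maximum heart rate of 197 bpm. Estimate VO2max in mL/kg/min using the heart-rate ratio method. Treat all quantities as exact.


VO2max = 15.3 * HRmax / HRrest
VO2max = 15.3 * 197 / 70
VO2max = 3014.1 / 70 = 43.0586 mL/kg/min

43.0586 mL/kg/min


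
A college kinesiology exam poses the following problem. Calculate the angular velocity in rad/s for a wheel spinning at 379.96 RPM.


omega = RPM * 2 * pi / 60
omega = 379.96 * 2 * 3.14159 / 60
omega = 2387.3591 / 60 = 39.7893 rad/s

39.7893 rad/s


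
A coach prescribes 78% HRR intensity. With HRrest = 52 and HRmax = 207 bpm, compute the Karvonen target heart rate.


Target = HRrest + pct*(HRmax - HRrest)
Heart rate reserve = HRmax - HRrest = 207 - 52 = 155 bpm
Fraction = 78% = 0.78
Target = 52 + 0.78 * 155
Target = 52 + 120.9 = 172.9 bpm

172.9 bpm


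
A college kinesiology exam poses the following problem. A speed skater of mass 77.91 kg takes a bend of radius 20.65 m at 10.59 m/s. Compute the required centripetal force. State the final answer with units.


Fc = m * v^2 / r
v^2 = 10.59^2 = 112.1481
Fc = 77.91 * 112.1481 / 20.65
Fc = 8737.4585 / 20.65 = 423.1215 N

423.1215 N


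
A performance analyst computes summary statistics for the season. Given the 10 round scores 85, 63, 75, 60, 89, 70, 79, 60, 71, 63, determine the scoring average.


Average = sum / n
Sum = 715
Average = 715 / 10 = 71.5

71.5


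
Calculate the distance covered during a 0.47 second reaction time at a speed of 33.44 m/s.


d = v * t
d = 33.44 * 0.47
d = 15.7168 m

15.7168 m


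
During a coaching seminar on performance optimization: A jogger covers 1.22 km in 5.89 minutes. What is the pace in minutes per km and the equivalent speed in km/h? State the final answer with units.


Pace = time / distance = 5.89 min / 1.22 km = 4.8279 min/km
Speed = distance / time_in_hours = 1.22 / 0.0982 hr
Speed = 12.4278 km/h

4.8279 min/km, 12.4278 km/h


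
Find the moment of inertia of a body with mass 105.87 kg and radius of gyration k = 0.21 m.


I = m * k^2
I = 105.87 * 0.21^2
I = 105.87 * 0.0441 = 4.6689 kg*m^2

4.6689 kg*m^2


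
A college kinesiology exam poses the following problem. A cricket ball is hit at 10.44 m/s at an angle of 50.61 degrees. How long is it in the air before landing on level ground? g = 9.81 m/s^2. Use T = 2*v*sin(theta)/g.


T = 2*v*sin(theta)/g
sin(theta) = sin(50.61 deg) = 0.7728
T = 2*10.44*0.7728 / 9.81
T = 16.137 / 9.81 = 1.645 s

1.645 s


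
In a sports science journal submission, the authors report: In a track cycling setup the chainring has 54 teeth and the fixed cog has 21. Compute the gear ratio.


GR = front_teeth / rear_teeth
GR = 54 / 21
GR = 2.5714

2.5714


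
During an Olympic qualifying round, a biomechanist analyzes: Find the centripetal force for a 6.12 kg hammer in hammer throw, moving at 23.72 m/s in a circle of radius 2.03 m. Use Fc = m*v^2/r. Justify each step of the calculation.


Fc = m * v^2 / r
v^2 = 23.72^2 = 562.6384
Fc = 6.12 * 562.6384 / 2.03
Fc = 3443.347 / 2.03 = 1696.2301 N

1696.2301 N


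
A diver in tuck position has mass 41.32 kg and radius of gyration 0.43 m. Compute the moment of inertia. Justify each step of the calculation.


I = m * k^2
I = 41.32 * 0.43^2
I = 41.32 * 0.1849 = 7.6401 kg*m^2

7.6401 kg*m^2


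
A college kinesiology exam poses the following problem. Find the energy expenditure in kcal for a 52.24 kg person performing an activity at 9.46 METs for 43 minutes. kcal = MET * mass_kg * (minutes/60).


kcal = MET * mass * time_hr
Convert time: 43 min = 0.7167 hr
kcal = 9.46 * 52.24 * 0.7167
kcal = 354.1698 kcal

354.1698 kcal


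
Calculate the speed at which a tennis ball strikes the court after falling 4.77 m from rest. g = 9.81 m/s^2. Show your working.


v = sqrt(2 * g * h)
v = sqrt(2 * 9.81 * 4.77)
v = sqrt(93.5874) = 9.6741 m/s

9.6741 m/s


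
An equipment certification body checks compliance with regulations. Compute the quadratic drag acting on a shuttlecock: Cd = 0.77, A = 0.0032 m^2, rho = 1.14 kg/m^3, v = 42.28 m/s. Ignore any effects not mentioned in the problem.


Fd = 0.5 * Cd * rho * A * v^2
Fd = 0.5 * 0.77 * 1.14 * 0.0032 * 42.28^2
v^2 = 1787.5984
Fd = 0.5 * 0.77 * 1.14 * 0.0032 * 1787.5984 = 2.5106 N

2.5106 N


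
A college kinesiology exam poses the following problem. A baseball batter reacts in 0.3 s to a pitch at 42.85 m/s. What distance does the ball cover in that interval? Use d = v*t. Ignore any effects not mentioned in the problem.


d = v * t
d = 42.85 * 0.3
d = 12.855 m

12.855 m


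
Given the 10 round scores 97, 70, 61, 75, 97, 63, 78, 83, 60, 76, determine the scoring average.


Average = sum / n
Sum = 760
Average = 760 / 10 = 76

76


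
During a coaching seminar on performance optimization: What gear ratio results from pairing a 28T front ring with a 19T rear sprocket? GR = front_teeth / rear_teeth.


GR = front_teeth / rear_teeth
GR = 28 / 19
GR = 1.4737

1.4737


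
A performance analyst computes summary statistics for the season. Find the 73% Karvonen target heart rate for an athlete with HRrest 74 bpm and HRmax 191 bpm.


Target = HRrest + pct*(HRmax - HRrest)
Heart rate reserve = HRmax - HRrest = 191 - 74 = 117 bpm
Fraction = 73% = 0.73
Target = 74 + 0.73 * 117
Target = 74 + 85.41 = 159.41 bpm

159.41 bpm


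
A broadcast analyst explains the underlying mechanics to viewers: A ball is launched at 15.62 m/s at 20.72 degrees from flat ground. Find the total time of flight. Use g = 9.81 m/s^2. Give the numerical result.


T = 2*v*sin(theta)/g
sin(theta) = sin(20.72 deg) = 0.3538
T = 2*15.62*0.3538 / 9.81
T = 11.0528 / 9.81 = 1.1267 s

1.1267 s


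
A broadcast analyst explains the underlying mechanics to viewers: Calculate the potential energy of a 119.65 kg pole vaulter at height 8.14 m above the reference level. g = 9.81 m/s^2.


PE = m * g * h
PE = 119.65 * 9.81 * 8.14
PE = 1173.7665 * 8.14 = 9554.4593 J

9554.4593 J


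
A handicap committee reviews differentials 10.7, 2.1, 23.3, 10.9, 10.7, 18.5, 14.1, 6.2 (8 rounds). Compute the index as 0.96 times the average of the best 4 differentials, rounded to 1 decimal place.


All differentials: 10.7, 2.1, 23.3, 10.9, 10.7, 18.5, 14.1, 6.2
Sorted: 2.1, 6.2, 10.7, 10.7, 10.9, 14.1, 18.5, 23.3
Best 4: 2.1, 6.2, 10.7, 10.7
Average of best = 29.7 / 4 = 7.425
Raw index = 7.425 * 0.96 = 7.128
Handicap index = round(7.128, 1) = 7.1

7.1


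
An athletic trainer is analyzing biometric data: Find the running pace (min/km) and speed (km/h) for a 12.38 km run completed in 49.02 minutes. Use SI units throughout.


Pace = time / distance = 49.02 min / 12.38 km = 3.9596 min/km
Speed = distance / time_in_hours = 12.38 / 0.817 hr
Speed = 15.153 km/h

3.9596 min/km, 15.153 km/h


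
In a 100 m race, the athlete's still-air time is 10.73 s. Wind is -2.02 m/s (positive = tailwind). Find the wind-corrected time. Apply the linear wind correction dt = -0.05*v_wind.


dt = -0.05 * v_wind = -0.05 * -2.02 = 0.101 s
t_corrected = t_still + dt = 10.73 + (0.101)
t_corrected = 10.831 s

10.831 s


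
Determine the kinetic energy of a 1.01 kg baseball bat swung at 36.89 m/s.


KE = 0.5 * m * v^2
KE = 0.5 * 1.01 * 36.89^2
KE = 0.5 * 1.01 * 1360.8721 = 687.2404 J

687.2404 J


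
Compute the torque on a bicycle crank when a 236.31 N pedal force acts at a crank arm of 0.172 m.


tau = F * d
tau = 236.31 * 0.172
tau = 40.6453 N*m

40.6453 N*m


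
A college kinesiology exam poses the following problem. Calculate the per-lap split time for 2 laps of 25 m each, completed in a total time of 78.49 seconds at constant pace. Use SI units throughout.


Split time = total_time / n_laps = 78.49 / 2
Split time = 39.245 s per lap

39.245 s


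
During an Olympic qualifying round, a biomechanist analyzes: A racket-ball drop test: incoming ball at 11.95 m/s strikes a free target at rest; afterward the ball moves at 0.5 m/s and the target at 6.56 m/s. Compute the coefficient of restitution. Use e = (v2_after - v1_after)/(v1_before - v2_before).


e = (v2_after - v1_after) / (v1_before - v2_before)
Numerator = 6.56 - 0.5 = 6.06
Denominator = 11.95 - 0 = 11.95
e = 6.06 / 11.95 = 0.5071

0.5071


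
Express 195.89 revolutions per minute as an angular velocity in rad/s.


omega = RPM * 2 * pi / 60
omega = 195.89 * 2 * 3.14159 / 60
omega = 1230.8132 / 60 = 20.5136 rad/s

20.5136 rad/s


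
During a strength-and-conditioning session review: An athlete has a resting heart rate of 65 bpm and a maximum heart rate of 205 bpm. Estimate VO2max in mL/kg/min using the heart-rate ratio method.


VO2max = 15.3 * HRmax / HRrest
VO2max = 15.3 * 205 / 65
VO2max = 3136.5 / 65 = 48.2538 mL/kg/min

48.2538 mL/kg/min


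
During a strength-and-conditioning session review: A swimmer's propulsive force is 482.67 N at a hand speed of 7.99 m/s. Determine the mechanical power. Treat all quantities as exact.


P = F * v
P = 482.67 * 7.99
P = 3856.5333 W

3856.5333 W


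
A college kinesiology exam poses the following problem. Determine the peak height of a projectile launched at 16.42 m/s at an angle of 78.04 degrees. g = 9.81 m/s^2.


H = (v*sin(theta))^2 / (2*g)
vy = v*sin(theta) = 16.42 * sin(78.04 deg) = 16.0636 m/s
H = vy^2 / (2*g) = 258.0381 / (2*9.81)
H = 258.0381 / 19.62 = 13.1518 m

13.1518 m


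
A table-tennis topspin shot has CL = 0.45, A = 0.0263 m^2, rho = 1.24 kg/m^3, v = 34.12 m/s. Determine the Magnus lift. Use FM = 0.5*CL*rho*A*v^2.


FM = 0.5 * CL * rho * A * v^2
FM = 0.5 * 0.45 * 1.24 * 0.0263 * 34.12^2
v^2 = 1164.1744
FM = 0.5 * 0.45 * 1.24 * 0.0263 * 1164.1744 = 8.5424 N

8.5424 N


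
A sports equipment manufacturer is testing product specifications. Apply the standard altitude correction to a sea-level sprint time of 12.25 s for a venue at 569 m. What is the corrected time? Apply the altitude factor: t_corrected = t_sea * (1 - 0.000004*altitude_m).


Correction factor = 1 - 0.000004 * 569 = 0.997724
t_corrected = t_sea * factor = 12.25 * 0.997724
t_corrected = 12.2221 s

12.2221 s


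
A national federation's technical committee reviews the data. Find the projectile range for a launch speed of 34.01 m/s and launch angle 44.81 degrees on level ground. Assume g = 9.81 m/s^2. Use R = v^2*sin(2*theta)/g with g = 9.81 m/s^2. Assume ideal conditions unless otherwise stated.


R = v^2 * sin(2*theta) / g
Convert angle to radians: theta = 44.81 deg = 0.7821 rad
sin(2*theta) = sin(1.5642) = 1
R = 34.01^2 * 1 / 9.81
R = 1156.6801 * 1 / 9.81 = 117.9057 m

117.9057 m


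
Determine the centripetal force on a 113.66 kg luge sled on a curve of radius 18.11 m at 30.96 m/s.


Fc = m * v^2 / r
v^2 = 30.96^2 = 958.5216
Fc = 113.66 * 958.5216 / 18.11
Fc = 108945.5651 / 18.11 = 6015.7684 N

6015.7684 N


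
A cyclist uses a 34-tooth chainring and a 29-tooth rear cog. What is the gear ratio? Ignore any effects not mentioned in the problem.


GR = front_teeth / rear_teeth
GR = 34 / 29
GR = 1.1724

1.1724


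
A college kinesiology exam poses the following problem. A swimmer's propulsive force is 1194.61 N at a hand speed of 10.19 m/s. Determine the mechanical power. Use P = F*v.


P = F * v
P = 1194.61 * 10.19
P = 12173.0759 W

12173.0759 W


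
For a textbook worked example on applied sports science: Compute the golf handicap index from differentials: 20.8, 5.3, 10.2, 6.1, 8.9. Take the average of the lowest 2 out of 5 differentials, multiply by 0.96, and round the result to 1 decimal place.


All differentials: 20.8, 5.3, 10.2, 6.1, 8.9
Sorted: 5.3, 6.1, 8.9, 10.2, 20.8
Best 2: 5.3, 6.1
Average of best = 11.4 / 2 = 5.7
Raw index = 5.7 * 0.96 = 5.472
Handicap index = round(5.472, 1) = 5.5

5.5


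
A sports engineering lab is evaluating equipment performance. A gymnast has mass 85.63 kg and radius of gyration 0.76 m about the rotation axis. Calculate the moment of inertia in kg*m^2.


I = m * k^2
I = 85.63 * 0.76^2
I = 85.63 * 0.5776 = 49.4599 kg*m^2

49.4599 kg*m^2


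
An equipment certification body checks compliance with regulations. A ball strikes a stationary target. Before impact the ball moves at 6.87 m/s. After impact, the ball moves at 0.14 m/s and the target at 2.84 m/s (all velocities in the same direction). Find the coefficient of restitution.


e = (v2_after - v1_after) / (v1_before - v2_before)
Numerator = 2.84 - 0.14 = 2.7
Denominator = 6.87 - 0 = 6.87
e = 2.7 / 6.87 = 0.393

0.393


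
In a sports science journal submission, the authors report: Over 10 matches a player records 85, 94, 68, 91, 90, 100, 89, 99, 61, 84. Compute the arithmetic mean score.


Average = sum / n
Sum = 861
Average = 861 / 10 = 86.1

86.1


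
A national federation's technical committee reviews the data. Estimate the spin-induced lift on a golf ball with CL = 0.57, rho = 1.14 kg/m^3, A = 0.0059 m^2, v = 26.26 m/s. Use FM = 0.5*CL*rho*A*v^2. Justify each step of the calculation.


FM = 0.5 * CL * rho * A * v^2
FM = 0.5 * 0.57 * 1.14 * 0.0059 * 26.26^2
v^2 = 689.5876
FM = 0.5 * 0.57 * 1.14 * 0.0059 * 689.5876 = 1.3219 N

1.3219 N


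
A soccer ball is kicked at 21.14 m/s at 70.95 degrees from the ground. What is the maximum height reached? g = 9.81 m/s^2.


H = (v*sin(theta))^2 / (2*g)
vy = v*sin(theta) = 21.14 * sin(70.95 deg) = 19.9822 m/s
H = vy^2 / (2*g) = 399.2903 / (2*9.81)
H = 399.2903 / 19.62 = 20.3512 m

20.3512 m


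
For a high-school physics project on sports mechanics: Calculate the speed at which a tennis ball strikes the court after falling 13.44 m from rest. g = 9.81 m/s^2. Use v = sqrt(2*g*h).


v = sqrt(2 * g * h)
v = sqrt(2 * 9.81 * 13.44)
v = sqrt(263.6928) = 16.2386 m/s

16.2386 m/s


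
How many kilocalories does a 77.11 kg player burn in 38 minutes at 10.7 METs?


kcal = MET * mass * time_hr
Convert time: 38 min = 0.6333 hr
kcal = 10.7 * 77.11 * 0.6333
kcal = 522.5488 kcal

522.5488 kcal


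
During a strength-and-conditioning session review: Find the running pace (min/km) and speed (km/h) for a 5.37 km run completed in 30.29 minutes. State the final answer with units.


Pace = time / distance = 30.29 min / 5.37 km = 5.6406 min/km
Speed = distance / time_in_hours = 5.37 / 0.5048 hr
Speed = 10.6372 km/h

5.6406 min/km, 10.6372 km/h


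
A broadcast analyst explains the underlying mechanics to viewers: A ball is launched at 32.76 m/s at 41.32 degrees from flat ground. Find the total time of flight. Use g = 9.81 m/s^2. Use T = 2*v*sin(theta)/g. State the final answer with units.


T = 2*v*sin(theta)/g
sin(theta) = sin(41.32 deg) = 0.6603
T = 2*32.76*0.6603 / 9.81
T = 43.2605 / 9.81 = 4.4098 s

4.4098 s


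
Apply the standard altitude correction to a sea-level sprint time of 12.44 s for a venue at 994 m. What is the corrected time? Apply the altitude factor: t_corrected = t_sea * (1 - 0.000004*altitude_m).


Correction factor = 1 - 0.000004 * 994 = 0.996024
t_corrected = t_sea * factor = 12.44 * 0.996024
t_corrected = 12.3905 s

12.3905 s


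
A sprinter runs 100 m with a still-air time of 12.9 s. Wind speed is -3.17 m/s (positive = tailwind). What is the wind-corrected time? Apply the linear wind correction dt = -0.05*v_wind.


dt = -0.05 * v_wind = -0.05 * -3.17 = 0.1585 s
t_corrected = t_still + dt = 12.9 + (0.1585)
t_corrected = 13.0585 s

13.0585 s


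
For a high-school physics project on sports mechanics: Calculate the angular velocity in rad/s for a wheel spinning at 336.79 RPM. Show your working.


omega = RPM * 2 * pi / 60
omega = 336.79 * 2 * 3.14159 / 60
omega = 2116.114 / 60 = 35.2686 rad/s

35.2686 rad/s


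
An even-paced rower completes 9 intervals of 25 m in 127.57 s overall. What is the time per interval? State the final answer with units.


Split time = total_time / n_laps = 127.57 / 9
Split time = 14.1744 s per lap

14.1744 s


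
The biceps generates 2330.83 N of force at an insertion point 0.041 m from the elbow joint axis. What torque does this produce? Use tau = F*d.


tau = F * d
tau = 2330.83 * 0.041
tau = 95.564 N*m

95.564 N*m


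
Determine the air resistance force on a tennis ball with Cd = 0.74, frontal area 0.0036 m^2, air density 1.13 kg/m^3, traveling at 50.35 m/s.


Fd = 0.5 * Cd * rho * A * v^2
Fd = 0.5 * 0.74 * 1.13 * 0.0036 * 50.35^2
v^2 = 2535.1225
Fd = 0.5 * 0.74 * 1.13 * 0.0036 * 2535.1225 = 3.8158 N

3.8158 N


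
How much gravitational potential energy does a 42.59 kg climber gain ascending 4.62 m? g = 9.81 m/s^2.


PE = m * g * h
PE = 42.59 * 9.81 * 4.62
PE = 417.8079 * 4.62 = 1930.2725 J

1930.2725 J


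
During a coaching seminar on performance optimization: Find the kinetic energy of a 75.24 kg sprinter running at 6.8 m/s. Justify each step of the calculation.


KE = 0.5 * m * v^2
KE = 0.5 * 75.24 * 6.8^2
KE = 0.5 * 75.24 * 46.24 = 1739.5488 J

1739.5488 J


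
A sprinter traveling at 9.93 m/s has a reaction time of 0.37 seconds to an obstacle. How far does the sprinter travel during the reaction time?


d = v * t
d = 9.93 * 0.37
d = 3.6741 m

3.6741 m


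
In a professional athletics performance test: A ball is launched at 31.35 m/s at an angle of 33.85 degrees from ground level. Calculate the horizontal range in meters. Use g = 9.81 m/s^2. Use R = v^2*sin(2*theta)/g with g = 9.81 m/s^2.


R = v^2 * sin(2*theta) / g
Convert angle to radians: theta = 33.85 deg = 0.5908 rad
sin(2*theta) = sin(1.1816) = 0.9252
R = 31.35^2 * 0.9252 / 9.81
R = 982.8225 * 0.9252 / 9.81 = 92.6929 m

92.6929 m


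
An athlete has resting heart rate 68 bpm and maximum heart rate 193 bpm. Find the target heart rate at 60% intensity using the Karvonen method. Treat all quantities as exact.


Target = HRrest + pct*(HRmax - HRrest)
Heart rate reserve = HRmax - HRrest = 193 - 68 = 125 bpm
Fraction = 60% = 0.6
Target = 68 + 0.6 * 125
Target = 68 + 75 = 143 bpm

143 bpm


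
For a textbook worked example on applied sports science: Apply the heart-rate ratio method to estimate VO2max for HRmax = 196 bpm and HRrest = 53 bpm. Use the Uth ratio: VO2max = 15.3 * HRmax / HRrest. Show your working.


VO2max = 15.3 * HRmax / HRrest
VO2max = 15.3 * 196 / 53
VO2max = 2998.8 / 53 = 56.5811 mL/kg/min

56.5811 mL/kg/min


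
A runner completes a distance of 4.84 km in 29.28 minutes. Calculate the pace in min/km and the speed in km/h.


Pace = time / distance = 29.28 min / 4.84 km = 6.0496 min/km
Speed = distance / time_in_hours = 4.84 / 0.488 hr
Speed = 9.918 km/h

6.0496 min/km, 9.918 km/h


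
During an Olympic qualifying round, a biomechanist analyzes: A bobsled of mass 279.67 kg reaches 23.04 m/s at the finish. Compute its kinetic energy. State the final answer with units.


KE = 0.5 * m * v^2
KE = 0.5 * 279.67 * 23.04^2
KE = 0.5 * 279.67 * 530.8416 = 74230.2351 J

74230.2351 J


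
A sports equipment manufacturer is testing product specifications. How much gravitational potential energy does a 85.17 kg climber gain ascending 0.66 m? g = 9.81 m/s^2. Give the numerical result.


PE = m * g * h
PE = 85.17 * 9.81 * 0.66
PE = 835.5177 * 0.66 = 551.4417 J

551.4417 J


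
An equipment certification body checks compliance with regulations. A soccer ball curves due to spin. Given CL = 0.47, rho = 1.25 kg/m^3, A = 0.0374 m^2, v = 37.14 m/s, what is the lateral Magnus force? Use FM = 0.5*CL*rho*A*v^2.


FM = 0.5 * CL * rho * A * v^2
FM = 0.5 * 0.47 * 1.25 * 0.0374 * 37.14^2
v^2 = 1379.3796
FM = 0.5 * 0.47 * 1.25 * 0.0374 * 1379.3796 = 15.1542 N

15.1542 N


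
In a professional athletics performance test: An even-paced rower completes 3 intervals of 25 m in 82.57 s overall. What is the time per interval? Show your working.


Split time = total_time / n_laps = 82.57 / 3
Split time = 27.5233 s per lap

27.5233 s


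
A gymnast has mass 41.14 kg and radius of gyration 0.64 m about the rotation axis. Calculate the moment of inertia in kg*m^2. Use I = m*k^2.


I = m * k^2
I = 41.14 * 0.64^2
I = 41.14 * 0.4096 = 16.8509 kg*m^2

16.8509 kg*m^2


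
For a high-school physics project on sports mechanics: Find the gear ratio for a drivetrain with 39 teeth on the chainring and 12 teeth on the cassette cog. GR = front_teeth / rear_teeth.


GR = front_teeth / rear_teeth
GR = 39 / 12
GR = 3.25

3.25


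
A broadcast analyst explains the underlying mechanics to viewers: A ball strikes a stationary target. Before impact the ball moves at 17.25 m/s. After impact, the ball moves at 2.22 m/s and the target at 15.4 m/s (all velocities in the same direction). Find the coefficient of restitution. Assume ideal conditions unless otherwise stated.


e = (v2_after - v1_after) / (v1_before - v2_before)
Numerator = 15.4 - 2.22 = 13.18
Denominator = 17.25 - 0 = 17.25
e = 13.18 / 17.25 = 0.7641

0.7641


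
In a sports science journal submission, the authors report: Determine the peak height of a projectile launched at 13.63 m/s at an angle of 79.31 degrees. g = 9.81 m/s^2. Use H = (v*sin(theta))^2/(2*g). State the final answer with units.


H = (v*sin(theta))^2 / (2*g)
vy = v*sin(theta) = 13.63 * sin(79.31 deg) = 13.3935 m/s
H = vy^2 / (2*g) = 179.3846 / (2*9.81)
H = 179.3846 / 19.62 = 9.1429 m

9.1429 m


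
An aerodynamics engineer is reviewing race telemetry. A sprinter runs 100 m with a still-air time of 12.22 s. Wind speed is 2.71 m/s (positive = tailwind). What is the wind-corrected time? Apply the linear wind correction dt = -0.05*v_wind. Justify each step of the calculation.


dt = -0.05 * v_wind = -0.05 * 2.71 = -0.1355 s
t_corrected = t_still + dt = 12.22 + (-0.1355)
t_corrected = 12.0845 s

12.0845 s


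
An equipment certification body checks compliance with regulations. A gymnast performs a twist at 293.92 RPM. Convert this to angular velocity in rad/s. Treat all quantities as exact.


omega = RPM * 2 * pi / 60
omega = 293.92 * 2 * 3.14159 / 60
omega = 1846.7538 / 60 = 30.7792 rad/s

30.7792 rad/s


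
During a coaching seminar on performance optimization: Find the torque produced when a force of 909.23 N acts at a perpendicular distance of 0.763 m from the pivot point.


tau = F * d
tau = 909.23 * 0.763
tau = 693.7425 N*m

693.7425 N*m


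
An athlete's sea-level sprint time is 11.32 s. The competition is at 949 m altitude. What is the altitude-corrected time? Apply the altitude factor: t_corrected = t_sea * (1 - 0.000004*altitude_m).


Correction factor = 1 - 0.000004 * 949 = 0.996204
t_corrected = t_sea * factor = 11.32 * 0.996204
t_corrected = 11.277 s

11.277 s


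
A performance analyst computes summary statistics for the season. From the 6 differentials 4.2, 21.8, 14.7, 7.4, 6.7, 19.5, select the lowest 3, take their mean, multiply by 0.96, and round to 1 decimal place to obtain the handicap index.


All differentials: 4.2, 21.8, 14.7, 7.4, 6.7, 19.5
Sorted: 4.2, 6.7, 7.4, 14.7, 19.5, 21.8
Best 3: 4.2, 6.7, 7.4
Average of best = 18.3 / 3 = 6.1
Raw index = 6.1 * 0.96 = 5.856
Handicap index = round(5.856, 1) = 5.9

5.9


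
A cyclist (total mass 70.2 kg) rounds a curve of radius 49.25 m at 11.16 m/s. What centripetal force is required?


Fc = m * v^2 / r
v^2 = 11.16^2 = 124.5456
Fc = 70.2 * 124.5456 / 49.25
Fc = 8743.1011 / 49.25 = 177.5249 N

177.5249 N


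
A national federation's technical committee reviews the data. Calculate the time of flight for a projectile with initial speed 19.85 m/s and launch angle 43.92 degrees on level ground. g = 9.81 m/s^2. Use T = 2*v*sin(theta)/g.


T = 2*v*sin(theta)/g
sin(theta) = sin(43.92 deg) = 0.6937
T = 2*19.85*0.6937 / 9.81
T = 27.538 / 9.81 = 2.8071 s

2.8071 s


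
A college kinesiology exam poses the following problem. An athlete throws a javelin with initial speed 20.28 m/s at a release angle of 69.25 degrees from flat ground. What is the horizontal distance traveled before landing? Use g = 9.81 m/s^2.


R = v^2 * sin(2*theta) / g
Convert angle to radians: theta = 69.25 deg = 1.2086 rad
sin(2*theta) = sin(2.4173) = 0.6626
R = 20.28^2 * 0.6626 / 9.81
R = 411.2784 * 0.6626 / 9.81 = 27.78 m

27.78 m


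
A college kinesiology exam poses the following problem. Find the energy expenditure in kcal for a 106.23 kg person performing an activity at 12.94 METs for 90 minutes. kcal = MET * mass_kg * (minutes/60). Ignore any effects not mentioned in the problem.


kcal = MET * mass * time_hr
Convert time: 90 min = 1.5 hr
kcal = 12.94 * 106.23 * 1.5
kcal = 2061.9243 kcal

2061.9243 kcal


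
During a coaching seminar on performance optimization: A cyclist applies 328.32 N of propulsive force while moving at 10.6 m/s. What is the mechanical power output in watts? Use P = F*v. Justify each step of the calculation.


P = F * v
P = 328.32 * 10.6
P = 3480.192 W

3480.192 W


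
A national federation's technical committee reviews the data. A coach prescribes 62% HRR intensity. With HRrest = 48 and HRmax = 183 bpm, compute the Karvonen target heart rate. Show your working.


Target = HRrest + pct*(HRmax - HRrest)
Heart rate reserve = HRmax - HRrest = 183 - 48 = 135 bpm
Fraction = 62% = 0.62
Target = 48 + 0.62 * 135
Target = 48 + 83.7 = 131.7 bpm

131.7 bpm


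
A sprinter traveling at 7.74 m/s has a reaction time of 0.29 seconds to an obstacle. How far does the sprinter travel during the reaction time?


d = v * t
d = 7.74 * 0.29
d = 2.2446 m

2.2446 m


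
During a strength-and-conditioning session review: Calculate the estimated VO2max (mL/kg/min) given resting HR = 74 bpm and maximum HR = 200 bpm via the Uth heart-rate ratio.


VO2max = 15.3 * HRmax / HRrest
VO2max = 15.3 * 200 / 74
VO2max = 3060 / 74 = 41.3514 mL/kg/min

41.3514 mL/kg/min


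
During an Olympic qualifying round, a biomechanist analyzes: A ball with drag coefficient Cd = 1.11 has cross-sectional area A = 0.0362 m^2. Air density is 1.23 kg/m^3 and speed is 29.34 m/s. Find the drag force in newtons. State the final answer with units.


Fd = 0.5 * Cd * rho * A * v^2
Fd = 0.5 * 1.11 * 1.23 * 0.0362 * 29.34^2
v^2 = 860.8356
Fd = 0.5 * 1.11 * 1.23 * 0.0362 * 860.8356 = 21.2729 N

21.2729 N


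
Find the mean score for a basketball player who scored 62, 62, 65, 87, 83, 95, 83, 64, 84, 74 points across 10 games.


Average = sum / n
Sum = 759
Average = 759 / 10 = 75.9

75.9


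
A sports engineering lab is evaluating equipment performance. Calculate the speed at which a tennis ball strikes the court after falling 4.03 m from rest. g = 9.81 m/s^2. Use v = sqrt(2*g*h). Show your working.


v = sqrt(2 * g * h)
v = sqrt(2 * 9.81 * 4.03)
v = sqrt(79.0686) = 8.8921 m/s

8.8921 m/s


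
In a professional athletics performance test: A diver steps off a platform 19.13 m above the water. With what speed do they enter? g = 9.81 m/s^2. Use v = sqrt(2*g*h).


v = sqrt(2 * g * h)
v = sqrt(2 * 9.81 * 19.13)
v = sqrt(375.3306) = 19.3735 m/s

19.3735 m/s


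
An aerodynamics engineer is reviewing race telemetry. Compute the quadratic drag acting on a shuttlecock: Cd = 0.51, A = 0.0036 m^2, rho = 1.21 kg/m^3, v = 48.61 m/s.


Fd = 0.5 * Cd * rho * A * v^2
Fd = 0.5 * 0.51 * 1.21 * 0.0036 * 48.61^2
v^2 = 2362.9321
Fd = 0.5 * 0.51 * 1.21 * 0.0036 * 2362.9321 = 2.6247 N

2.6247 N


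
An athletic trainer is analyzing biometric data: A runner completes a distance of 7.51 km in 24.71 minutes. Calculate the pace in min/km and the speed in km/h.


Pace = time / distance = 24.71 min / 7.51 km = 3.2903 min/km
Speed = distance / time_in_hours = 7.51 / 0.4118 hr
Speed = 18.2355 km/h

3.2903 min/km, 18.2355 km/h


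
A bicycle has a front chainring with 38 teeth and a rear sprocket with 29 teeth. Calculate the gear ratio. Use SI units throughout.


GR = front_teeth / rear_teeth
GR = 38 / 29
GR = 1.3103

1.3103


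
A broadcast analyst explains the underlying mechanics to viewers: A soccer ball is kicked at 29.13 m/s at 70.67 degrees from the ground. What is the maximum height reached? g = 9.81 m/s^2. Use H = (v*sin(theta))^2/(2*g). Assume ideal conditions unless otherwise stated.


H = (v*sin(theta))^2 / (2*g)
vy = v*sin(theta) = 29.13 * sin(70.67 deg) = 27.4879 m/s
H = vy^2 / (2*g) = 755.5834 / (2*9.81)
H = 755.5834 / 19.62 = 38.5109 m

38.5109 m


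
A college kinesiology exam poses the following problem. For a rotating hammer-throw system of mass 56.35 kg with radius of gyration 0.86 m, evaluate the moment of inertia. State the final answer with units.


I = m * k^2
I = 56.35 * 0.86^2
I = 56.35 * 0.7396 = 41.6765 kg*m^2

41.6765 kg*m^2


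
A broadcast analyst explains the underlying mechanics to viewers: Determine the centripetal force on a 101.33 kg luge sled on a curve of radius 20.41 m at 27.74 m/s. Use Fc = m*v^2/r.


Fc = m * v^2 / r
v^2 = 27.74^2 = 769.5076
Fc = 101.33 * 769.5076 / 20.41
Fc = 77974.2051 / 20.41 = 3820.3922 N

3820.3922 N


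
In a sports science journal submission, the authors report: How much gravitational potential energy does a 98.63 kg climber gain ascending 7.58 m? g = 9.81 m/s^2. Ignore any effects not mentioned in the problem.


PE = m * g * h
PE = 98.63 * 9.81 * 7.58
PE = 967.5603 * 7.58 = 7334.1071 J

7334.1071 J


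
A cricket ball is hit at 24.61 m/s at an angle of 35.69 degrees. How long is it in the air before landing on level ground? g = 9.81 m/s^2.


T = 2*v*sin(theta)/g
sin(theta) = sin(35.69 deg) = 0.5834
T = 2*24.61*0.5834 / 9.81
T = 28.7149 / 9.81 = 2.9271 s

2.9271 s


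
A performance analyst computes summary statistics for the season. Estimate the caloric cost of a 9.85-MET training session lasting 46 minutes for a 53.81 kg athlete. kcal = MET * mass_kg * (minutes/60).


kcal = MET * mass * time_hr
Convert time: 46 min = 0.7667 hr
kcal = 9.85 * 53.81 * 0.7667
kcal = 406.3552 kcal

406.3552 kcal


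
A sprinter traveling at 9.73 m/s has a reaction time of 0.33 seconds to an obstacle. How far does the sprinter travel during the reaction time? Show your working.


d = v * t
d = 9.73 * 0.33
d = 3.2109 m

3.2109 m


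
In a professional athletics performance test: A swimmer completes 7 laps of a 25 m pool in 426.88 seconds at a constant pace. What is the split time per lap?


Split time = total_time / n_laps = 426.88 / 7
Split time = 60.9829 s per lap

60.9829 s


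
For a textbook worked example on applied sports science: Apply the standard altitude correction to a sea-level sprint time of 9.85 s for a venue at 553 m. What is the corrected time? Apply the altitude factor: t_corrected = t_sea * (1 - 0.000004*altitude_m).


Correction factor = 1 - 0.000004 * 553 = 0.997788
t_corrected = t_sea * factor = 9.85 * 0.997788
t_corrected = 9.8282 s

9.8282 s


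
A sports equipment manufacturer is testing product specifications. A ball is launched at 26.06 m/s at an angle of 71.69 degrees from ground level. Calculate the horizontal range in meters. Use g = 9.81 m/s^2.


R = v^2 * sin(2*theta) / g
Convert angle to radians: theta = 71.69 deg = 1.2512 rad
sin(2*theta) = sin(2.5025) = 0.5965
R = 26.06^2 * 0.5965 / 9.81
R = 679.1236 * 0.5965 / 9.81 = 41.2947 m

41.2947 m


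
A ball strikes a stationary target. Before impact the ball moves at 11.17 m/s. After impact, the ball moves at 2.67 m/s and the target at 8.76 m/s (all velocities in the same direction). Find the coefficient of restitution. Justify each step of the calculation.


e = (v2_after - v1_after) / (v1_before - v2_before)
Numerator = 8.76 - 2.67 = 6.09
Denominator = 11.17 - 0 = 11.17
e = 6.09 / 11.17 = 0.5452

0.5452


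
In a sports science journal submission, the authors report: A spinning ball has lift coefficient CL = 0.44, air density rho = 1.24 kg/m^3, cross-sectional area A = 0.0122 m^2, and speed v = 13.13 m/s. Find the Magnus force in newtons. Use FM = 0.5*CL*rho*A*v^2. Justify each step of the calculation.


FM = 0.5 * CL * rho * A * v^2
FM = 0.5 * 0.44 * 1.24 * 0.0122 * 13.13^2
v^2 = 172.3969
FM = 0.5 * 0.44 * 1.24 * 0.0122 * 172.3969 = 0.5738 N

0.5738 N


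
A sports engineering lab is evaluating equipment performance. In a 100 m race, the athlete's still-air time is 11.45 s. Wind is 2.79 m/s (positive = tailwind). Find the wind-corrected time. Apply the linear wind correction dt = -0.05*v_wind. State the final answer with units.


dt = -0.05 * v_wind = -0.05 * 2.79 = -0.1395 s
t_corrected = t_still + dt = 11.45 + (-0.1395)
t_corrected = 11.3105 s

11.3105 s


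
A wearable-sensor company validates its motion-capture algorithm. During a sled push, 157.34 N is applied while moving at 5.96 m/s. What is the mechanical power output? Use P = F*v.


P = F * v
P = 157.34 * 5.96
P = 937.7464 W

937.7464 W


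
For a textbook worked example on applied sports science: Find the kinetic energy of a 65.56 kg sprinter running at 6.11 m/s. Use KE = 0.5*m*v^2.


KE = 0.5 * m * v^2
KE = 0.5 * 65.56 * 6.11^2
KE = 0.5 * 65.56 * 37.3321 = 1223.7462 J

1223.7462 J


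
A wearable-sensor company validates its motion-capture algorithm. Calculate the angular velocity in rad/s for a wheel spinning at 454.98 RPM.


omega = RPM * 2 * pi / 60
omega = 454.98 * 2 * 3.14159 / 60
omega = 2858.7237 / 60 = 47.6454 rad/s

47.6454 rad/s


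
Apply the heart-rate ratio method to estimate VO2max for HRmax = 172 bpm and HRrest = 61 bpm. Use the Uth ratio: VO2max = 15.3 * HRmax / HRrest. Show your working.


VO2max = 15.3 * HRmax / HRrest
VO2max = 15.3 * 172 / 61
VO2max = 2631.6 / 61 = 43.141 mL/kg/min

43.141 mL/kg/min


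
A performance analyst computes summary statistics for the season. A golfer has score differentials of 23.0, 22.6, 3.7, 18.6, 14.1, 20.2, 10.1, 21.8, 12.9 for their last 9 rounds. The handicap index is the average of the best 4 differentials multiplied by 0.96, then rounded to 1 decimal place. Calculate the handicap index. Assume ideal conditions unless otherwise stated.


All differentials: 23.0, 22.6, 3.7, 18.6, 14.1, 20.2, 10.1, 21.8, 12.9
Sorted: 3.7, 10.1, 12.9, 14.1, 18.6, 20.2, 21.8, 22.6, 23.0
Best 4: 3.7, 10.1, 12.9, 14.1
Average of best = 40.8 / 4 = 10.2
Raw index = 10.2 * 0.96 = 9.792
Handicap index = round(9.792, 1) = 9.8

9.8


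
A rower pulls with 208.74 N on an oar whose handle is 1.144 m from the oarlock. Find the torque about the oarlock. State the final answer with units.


tau = F * d
tau = 208.74 * 1.144
tau = 238.7986 N*m

238.7986 N*m


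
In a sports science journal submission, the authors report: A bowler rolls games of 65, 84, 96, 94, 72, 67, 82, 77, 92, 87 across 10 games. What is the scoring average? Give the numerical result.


Average = sum / n
Sum = 816
Average = 816 / 10 = 81.6

81.6


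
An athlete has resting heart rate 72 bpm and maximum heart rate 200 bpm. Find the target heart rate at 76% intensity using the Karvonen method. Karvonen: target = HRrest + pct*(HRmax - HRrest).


Target = HRrest + pct*(HRmax - HRrest)
Heart rate reserve = HRmax - HRrest = 200 - 72 = 128 bpm
Fraction = 76% = 0.76
Target = 72 + 0.76 * 128
Target = 72 + 97.28 = 169.28 bpm

169.28 bpm


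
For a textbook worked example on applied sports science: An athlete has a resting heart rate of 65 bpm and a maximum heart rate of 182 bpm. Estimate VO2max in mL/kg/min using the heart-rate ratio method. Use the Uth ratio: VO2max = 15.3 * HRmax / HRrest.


VO2max = 15.3 * HRmax / HRrest
VO2max = 15.3 * 182 / 65
VO2max = 2784.6 / 65 = 42.84 mL/kg/min

42.84 mL/kg/min


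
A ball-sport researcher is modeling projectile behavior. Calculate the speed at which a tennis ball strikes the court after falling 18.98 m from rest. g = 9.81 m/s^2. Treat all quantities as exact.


v = sqrt(2 * g * h)
v = sqrt(2 * 9.81 * 18.98)
v = sqrt(372.3876) = 19.2973 m/s

19.2973 m/s


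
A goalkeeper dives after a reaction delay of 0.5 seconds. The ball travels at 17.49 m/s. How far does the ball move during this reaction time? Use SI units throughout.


d = v * t
d = 17.49 * 0.5
d = 8.745 m

8.745 m


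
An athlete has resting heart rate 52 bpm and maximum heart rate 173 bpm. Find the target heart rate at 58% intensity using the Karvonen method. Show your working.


Target = HRrest + pct*(HRmax - HRrest)
Heart rate reserve = HRmax - HRrest = 173 - 52 = 121 bpm
Fraction = 58% = 0.58
Target = 52 + 0.58 * 121
Target = 52 + 70.18 = 122.18 bpm

122.18 bpm


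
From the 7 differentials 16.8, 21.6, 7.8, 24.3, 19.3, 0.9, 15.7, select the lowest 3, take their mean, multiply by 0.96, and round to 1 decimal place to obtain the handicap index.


All differentials: 16.8, 21.6, 7.8, 24.3, 19.3, 0.9, 15.7
Sorted: 0.9, 7.8, 15.7, 16.8, 19.3, 21.6, 24.3
Best 3: 0.9, 7.8, 15.7
Average of best = 24.4 / 3 = 8.1333
Raw index = 8.1333 * 0.96 = 7.808
Handicap index = round(7.808, 1) = 7.8

7.8


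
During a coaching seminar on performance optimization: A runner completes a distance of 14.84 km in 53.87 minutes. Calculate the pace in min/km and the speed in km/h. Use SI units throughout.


Pace = time / distance = 53.87 min / 14.84 km = 3.6301 min/km
Speed = distance / time_in_hours = 14.84 / 0.8978 hr
Speed = 16.5287 km/h

3.6301 min/km, 16.5287 km/h


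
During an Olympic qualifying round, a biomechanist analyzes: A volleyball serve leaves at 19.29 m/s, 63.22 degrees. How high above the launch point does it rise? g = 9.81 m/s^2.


H = (v*sin(theta))^2 / (2*g)
vy = v*sin(theta) = 19.29 * sin(63.22 deg) = 17.221 m/s
H = vy^2 / (2*g) = 296.5634 / (2*9.81)
H = 296.5634 / 19.62 = 15.1154 m

15.1154 m


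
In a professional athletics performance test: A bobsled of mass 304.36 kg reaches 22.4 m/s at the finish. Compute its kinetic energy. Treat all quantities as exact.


KE = 0.5 * m * v^2
KE = 0.5 * 304.36 * 22.4^2
KE = 0.5 * 304.36 * 501.76 = 76357.8368 J

76357.8368 J


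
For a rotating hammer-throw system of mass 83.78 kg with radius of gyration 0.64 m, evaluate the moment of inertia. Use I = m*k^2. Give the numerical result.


I = m * k^2
I = 83.78 * 0.64^2
I = 83.78 * 0.4096 = 34.3163 kg*m^2

34.3163 kg*m^2


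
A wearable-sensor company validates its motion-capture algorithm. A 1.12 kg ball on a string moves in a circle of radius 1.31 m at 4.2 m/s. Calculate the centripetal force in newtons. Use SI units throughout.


Fc = m * v^2 / r
v^2 = 4.2^2 = 17.64
Fc = 1.12 * 17.64 / 1.31
Fc = 19.7568 / 1.31 = 15.0815 N

15.0815 N
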